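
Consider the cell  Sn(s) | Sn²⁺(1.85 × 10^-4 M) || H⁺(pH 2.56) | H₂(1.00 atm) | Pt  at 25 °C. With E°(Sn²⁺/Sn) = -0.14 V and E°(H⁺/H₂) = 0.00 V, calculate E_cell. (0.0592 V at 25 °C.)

The hydrogen couple is the cathode, so E°_cell = 0.14 V; n = 2.
[H⁺] = 10^(−2.56) = 0.0028 M, and Q = [Sn²⁺]·P(H₂) / [H⁺]^2 = 24.4.
E = E° − (0.0592/2) log Q = 0.14 − (0.0592/2)(1.387) = 0.099 V.

0.099 V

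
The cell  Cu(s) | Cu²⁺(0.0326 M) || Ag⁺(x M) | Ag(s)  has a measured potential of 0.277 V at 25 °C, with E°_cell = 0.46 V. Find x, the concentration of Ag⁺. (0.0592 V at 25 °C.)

1.5 × 10^-4 M

From the Nernst equation, log Q = n(E° − E)/0.0592 = 2(0.46 − 0.277)/0.0592 = 6.182, so Q = 1.52 × 10^6.
With Q = [Cu²⁺]/[Ag⁺]^2 and the known concentrations, [Ag⁺]^2 in the denominator gives [Ag⁺] = 1.5 × 10^-4 M.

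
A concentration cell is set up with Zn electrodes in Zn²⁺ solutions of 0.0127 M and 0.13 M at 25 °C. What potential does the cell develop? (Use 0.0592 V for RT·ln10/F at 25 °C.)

0.030 V

Both half-cells are Zn²⁺/Zn, so E°_cell = 0. The concentrated side is the cathode; the cell reaction moves Zn²⁺ from high to low concentration with n = 2.
Q = [Zn²⁺]_dilute/[Zn²⁺]_conc = 0.0127/0.13 = 0.0977.
E = 0 − (0.0592/2) log Q = −(0.0592/2)(-1.010) = 0.0299 V.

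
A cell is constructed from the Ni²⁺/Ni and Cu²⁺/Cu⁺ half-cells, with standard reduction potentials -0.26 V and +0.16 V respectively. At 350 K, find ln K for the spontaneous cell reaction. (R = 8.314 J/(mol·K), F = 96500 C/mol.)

ln K = 27.9

E°_cell = +0.16 − (-0.26) = 0.42 V, with n = 2 electrons transferred.
At equilibrium E = 0, so the Nernst equation gives ln K = nFE°/RT = (2)(96500)(0.42)/((8.314)(350)) = 27.86.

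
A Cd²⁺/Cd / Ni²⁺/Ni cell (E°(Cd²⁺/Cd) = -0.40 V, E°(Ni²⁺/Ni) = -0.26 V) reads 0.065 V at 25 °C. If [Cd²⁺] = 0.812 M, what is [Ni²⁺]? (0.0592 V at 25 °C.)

0.0024 M

From the Nernst equation, log Q = n(E° − E)/0.0592 = 2(0.14 − 0.065)/0.0592 = 2.534, so Q = 342.
With Q = [Cd²⁺]/[Ni²⁺] and the known concentrations, [Ni²⁺] in the denominator gives [Ni²⁺] = 0.0024 M.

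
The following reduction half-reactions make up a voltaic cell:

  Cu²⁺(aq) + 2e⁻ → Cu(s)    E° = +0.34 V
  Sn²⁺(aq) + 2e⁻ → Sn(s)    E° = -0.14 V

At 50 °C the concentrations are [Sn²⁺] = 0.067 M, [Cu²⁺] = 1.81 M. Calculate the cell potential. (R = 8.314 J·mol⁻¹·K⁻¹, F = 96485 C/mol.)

The Cu²⁺/Cu couple has the higher reduction potential and acts as the cathode, so E°_cell = +0.34 − (-0.14) = 0.48 V.
Balancing electrons gives n = 2; the reaction quotient is Q = [Sn²⁺]/[Cu²⁺] = 0.0370.
E = E° − (RT/nF) ln Q = 0.48 − (8.314×323)/(2×96485) × (-3.296) = 0.480 + 0.046 = 0.526 V.

0.526 V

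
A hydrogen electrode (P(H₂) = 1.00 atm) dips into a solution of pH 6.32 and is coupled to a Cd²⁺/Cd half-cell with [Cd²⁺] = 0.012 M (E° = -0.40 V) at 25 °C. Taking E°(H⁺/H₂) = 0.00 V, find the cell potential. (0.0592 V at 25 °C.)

0.083 V

The hydrogen couple is the cathode, so E°_cell = 0.40 V; n = 2.
[H⁺] = 10^(−6.32) = 4.8 × 10^-7 M, and Q = [Cd²⁺]·P(H₂) / [H⁺]^2 = 5.24 × 10^10.
E = E° − (0.0592/2) log Q = 0.40 − (0.0592/2)(10.719) = 0.083 V.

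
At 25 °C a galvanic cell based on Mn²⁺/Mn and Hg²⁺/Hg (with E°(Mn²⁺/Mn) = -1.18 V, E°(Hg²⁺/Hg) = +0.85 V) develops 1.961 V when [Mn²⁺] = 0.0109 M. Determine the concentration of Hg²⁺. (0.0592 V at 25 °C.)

5.1 × 10^-5 M

From the Nernst equation, log Q = n(E° − E)/0.0592 = 2(2.03 − 1.961)/0.0592 = 2.331, so Q = 214.
With Q = [Mn²⁺]/[Hg²⁺] and the known concentrations, [Hg²⁺] in the denominator gives [Hg²⁺] = 5.1 × 10^-5 M.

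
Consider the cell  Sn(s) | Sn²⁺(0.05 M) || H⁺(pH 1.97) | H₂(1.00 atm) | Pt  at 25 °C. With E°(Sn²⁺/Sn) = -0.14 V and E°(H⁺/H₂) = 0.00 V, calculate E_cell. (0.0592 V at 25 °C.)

The hydrogen couple is the cathode, so E°_cell = 0.14 V; n = 2.
[H⁺] = 10^(−1.97) = 0.011 M, and Q = [Sn²⁺]·P(H₂) / [H⁺]^2 = 435.
E = E° − (0.0592/2) log Q = 0.14 − (0.0592/2)(2.639) = 0.062 V.

0.062 V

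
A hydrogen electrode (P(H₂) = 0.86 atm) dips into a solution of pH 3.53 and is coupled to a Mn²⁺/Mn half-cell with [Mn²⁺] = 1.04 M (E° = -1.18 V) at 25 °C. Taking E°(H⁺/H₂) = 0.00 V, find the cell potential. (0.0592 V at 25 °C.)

0.97 V

The hydrogen couple is the cathode, so E°_cell = 1.18 V; n = 2.
[H⁺] = 10^(−3.53) = 3 × 10^-4 M, and Q = [Mn²⁺]·P(H₂) / [H⁺]^2 = 1.03 × 10^7.
E = E° − (0.0592/2) log Q = 1.18 − (0.0592/2)(7.012) = 0.972 V.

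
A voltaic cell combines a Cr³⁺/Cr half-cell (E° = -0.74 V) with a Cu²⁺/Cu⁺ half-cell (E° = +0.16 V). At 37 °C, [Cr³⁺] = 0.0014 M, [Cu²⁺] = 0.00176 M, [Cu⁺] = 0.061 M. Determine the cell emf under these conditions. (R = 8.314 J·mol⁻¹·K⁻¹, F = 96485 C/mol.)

The Cu²⁺/Cu⁺ couple has the higher reduction potential and acts as the cathode, so E°_cell = +0.16 − (-0.74) = 0.90 V.
Balancing electrons gives n = 3; the reaction quotient is Q = [Cr³⁺]·[Cu⁺]^3/[Cu²⁺]^3 = 58.3.
E = E° − (RT/nF) ln Q = 0.90 − (8.314×310)/(3×96485) × (4.065) = 0.900 − 0.036 = 0.864 V.

0.864 V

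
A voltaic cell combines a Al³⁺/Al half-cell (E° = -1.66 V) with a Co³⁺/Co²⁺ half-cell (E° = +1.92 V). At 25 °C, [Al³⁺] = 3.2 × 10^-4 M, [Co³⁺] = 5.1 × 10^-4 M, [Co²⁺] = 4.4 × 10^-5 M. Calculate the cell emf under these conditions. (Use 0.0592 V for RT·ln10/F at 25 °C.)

The Co³⁺/Co²⁺ couple has the higher reduction potential and acts as the cathode, so E°_cell = +1.92 − (-1.66) = 3.58 V.
Balancing electrons gives n = 3; the reaction quotient is Q = [Al³⁺]·[Co²⁺]^3/[Co³⁺]^3 = 2.05 × 10^-7.
At 25 °C, E = E° − (0.0592/n) log Q = 3.58 − (0.0592/3)(-6.687) = 3.580 + 0.132 = 3.712 V.

3.71 V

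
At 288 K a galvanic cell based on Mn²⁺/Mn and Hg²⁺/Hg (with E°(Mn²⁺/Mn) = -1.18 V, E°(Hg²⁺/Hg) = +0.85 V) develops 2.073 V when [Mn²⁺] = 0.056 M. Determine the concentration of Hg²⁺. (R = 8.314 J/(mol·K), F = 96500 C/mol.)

1.8 M

From the Nernst equation, ln Q = nF(E° − E)/RT = 2×96500×(2.03 − 2.073)/(8.314×288) = -3.466, so Q = 0.0312.
With Q = [Mn²⁺]/[Hg²⁺] and the known concentrations, [Hg²⁺] in the denominator gives [Hg²⁺] = 1.8 M.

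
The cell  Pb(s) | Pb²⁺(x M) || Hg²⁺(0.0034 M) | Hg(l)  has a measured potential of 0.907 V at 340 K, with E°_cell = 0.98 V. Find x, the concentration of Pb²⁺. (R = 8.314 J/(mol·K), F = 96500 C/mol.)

0.5 M

From the Nernst equation, ln Q = nF(E° − E)/RT = 2×96500×(0.98 − 0.907)/(8.314×340) = 4.984, so Q = 146.
With Q = [Pb²⁺]/[Hg²⁺] and the known concentrations, [Pb²⁺] in the numerator gives [Pb²⁺] = 0.5 M.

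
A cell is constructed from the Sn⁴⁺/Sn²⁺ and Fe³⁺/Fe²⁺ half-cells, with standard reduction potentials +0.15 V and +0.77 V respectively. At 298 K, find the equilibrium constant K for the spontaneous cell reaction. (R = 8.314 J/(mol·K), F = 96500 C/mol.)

9.4 × 10^20

E°_cell = +0.77 − (+0.15) = 0.62 V, with n = 2 electrons transferred.
At equilibrium E = 0, so the Nernst equation gives ln K = nFE°/RT = (2)(96500)(0.62)/((8.314)(298)) = 48.30.
K = e^48.30 = 9.4 × 10^20.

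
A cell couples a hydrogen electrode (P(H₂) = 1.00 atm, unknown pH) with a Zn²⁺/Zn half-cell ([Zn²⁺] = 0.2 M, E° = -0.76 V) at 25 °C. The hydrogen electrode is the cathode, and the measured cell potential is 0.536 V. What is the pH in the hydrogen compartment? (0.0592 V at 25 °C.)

pH = 4.13

E°_cell = 0.76 V and n = 2.
log Q = n(E° − E)/0.0592 = 2×(0.76 − 0.536)/0.0592 = 7.568.
With Q = [Zn²⁺]·P(H₂) / [H⁺]^2, solving for [H⁺] gives log[H⁺] = -4.133, so pH = 4.13.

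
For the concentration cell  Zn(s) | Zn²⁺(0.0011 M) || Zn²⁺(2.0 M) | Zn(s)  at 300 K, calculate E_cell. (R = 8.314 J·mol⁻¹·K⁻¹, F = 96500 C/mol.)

0.097 V

Both half-cells are Zn²⁺/Zn, so E°_cell = 0. The concentrated side is the cathode; the cell reaction moves Zn²⁺ from high to low concentration with n = 2.
Q = [Zn²⁺]_dilute/[Zn²⁺]_conc = 0.0011/2.0 = 5.5 × 10^-4.
E = 0 − (RT/nF) ln Q = −((8.314×300)/(2×96500))(-7.506) = 0.0970 V.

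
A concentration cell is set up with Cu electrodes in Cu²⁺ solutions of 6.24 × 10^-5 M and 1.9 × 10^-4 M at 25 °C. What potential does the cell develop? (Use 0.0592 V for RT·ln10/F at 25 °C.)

Both half-cells are Cu²⁺/Cu, so E°_cell = 0. The concentrated side is the cathode; the cell reaction moves Cu²⁺ from high to low concentration with n = 2.
Q = [Cu²⁺]_dilute/[Cu²⁺]_conc = 6.24 × 10^-5/1.9 × 10^-4 = 0.328.
E = 0 − (0.0592/2) log Q = −(0.0592/2)(-0.484) = 0.0143 V.

0.014 V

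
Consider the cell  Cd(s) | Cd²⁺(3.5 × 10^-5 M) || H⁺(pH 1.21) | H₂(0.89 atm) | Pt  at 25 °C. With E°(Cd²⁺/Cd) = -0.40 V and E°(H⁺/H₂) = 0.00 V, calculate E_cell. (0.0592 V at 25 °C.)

0.46 V

The hydrogen couple is the cathode, so E°_cell = 0.40 V; n = 2.
[H⁺] = 10^(−1.21) = 0.062 M, and Q = [Cd²⁺]·P(H₂) / [H⁺]^2 = 0.00819.
E = E° − (0.0592/2) log Q = 0.40 − (0.0592/2)(-2.087) = 0.462 V.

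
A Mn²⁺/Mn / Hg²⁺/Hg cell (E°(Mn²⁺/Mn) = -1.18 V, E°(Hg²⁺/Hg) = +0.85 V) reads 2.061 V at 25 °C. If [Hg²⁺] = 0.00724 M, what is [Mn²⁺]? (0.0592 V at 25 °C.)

6.5 × 10^-4 M

From the Nernst equation, log Q = n(E° − E)/0.0592 = 2(2.03 − 2.061)/0.0592 = -1.047, so Q = 0.0897.
With Q = [Mn²⁺]/[Hg²⁺] and the known concentrations, [Mn²⁺] in the numerator gives [Mn²⁺] = 6.5 × 10^-4 M.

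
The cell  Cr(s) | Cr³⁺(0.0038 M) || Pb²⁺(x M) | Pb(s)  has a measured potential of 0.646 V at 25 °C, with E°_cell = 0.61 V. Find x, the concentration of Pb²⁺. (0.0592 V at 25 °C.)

From the Nernst equation, log Q = n(E° − E)/0.0592 = 6(0.61 − 0.646)/0.0592 = -3.649, so Q = 2.25 × 10^-4.
With Q = [Cr³⁺]^2/[Pb²⁺]^3 and the known concentrations, [Pb²⁺]^3 in the denominator gives [Pb²⁺] = 0.4 M.

0.4 M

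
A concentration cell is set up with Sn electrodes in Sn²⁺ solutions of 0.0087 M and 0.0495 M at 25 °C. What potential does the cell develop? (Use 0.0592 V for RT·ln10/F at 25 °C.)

0.022 V

Both half-cells are Sn²⁺/Sn, so E°_cell = 0. The concentrated side is the cathode; the cell reaction moves Sn²⁺ from high to low concentration with n = 2.
Q = [Sn²⁺]_dilute/[Sn²⁺]_conc = 0.0087/0.0495 = 0.176.
E = 0 − (0.0592/2) log Q = −(0.0592/2)(-0.755) = 0.0223 V.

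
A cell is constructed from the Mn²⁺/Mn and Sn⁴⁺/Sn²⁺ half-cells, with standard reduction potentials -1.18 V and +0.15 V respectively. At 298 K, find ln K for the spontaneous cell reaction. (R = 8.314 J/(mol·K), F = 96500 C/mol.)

ln K = 103.6

E°_cell = +0.15 − (-1.18) = 1.33 V, with n = 2 electrons transferred.
At equilibrium E = 0, so the Nernst equation gives ln K = nFE°/RT = (2)(96500)(1.33)/((8.314)(298)) = 103.61.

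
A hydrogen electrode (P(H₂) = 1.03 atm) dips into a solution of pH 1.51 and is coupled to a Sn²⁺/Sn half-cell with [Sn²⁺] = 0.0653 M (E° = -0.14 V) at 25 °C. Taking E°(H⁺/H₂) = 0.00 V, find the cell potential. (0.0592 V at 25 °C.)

The hydrogen couple is the cathode, so E°_cell = 0.14 V; n = 2.
[H⁺] = 10^(−1.51) = 0.031 M, and Q = [Sn²⁺]·P(H₂) / [H⁺]^2 = 70.4.
E = E° − (0.0592/2) log Q = 0.14 − (0.0592/2)(1.848) = 0.085 V.

0.085 V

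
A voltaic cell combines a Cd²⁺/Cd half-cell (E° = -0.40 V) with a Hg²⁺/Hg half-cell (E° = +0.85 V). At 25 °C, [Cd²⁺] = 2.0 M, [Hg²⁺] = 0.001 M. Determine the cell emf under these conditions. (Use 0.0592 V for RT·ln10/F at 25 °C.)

The Hg²⁺/Hg couple has the higher reduction potential and acts as the cathode, so E°_cell = +0.85 − (-0.40) = 1.25 V.
Balancing electrons gives n = 2; the reaction quotient is Q = [Cd²⁺]/[Hg²⁺] = 2000.
At 25 °C, E = E° − (0.0592/n) log Q = 1.25 − (0.0592/2)(3.301) = 1.250 − 0.098 = 1.152 V.

1.15 V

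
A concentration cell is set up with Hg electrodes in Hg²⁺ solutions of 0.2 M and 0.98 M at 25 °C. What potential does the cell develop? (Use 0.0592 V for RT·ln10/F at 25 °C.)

0.020 V

Both half-cells are Hg²⁺/Hg, so E°_cell = 0. The concentrated side is the cathode; the cell reaction moves Hg²⁺ from high to low concentration with n = 2.
Q = [Hg²⁺]_dilute/[Hg²⁺]_conc = 0.2/0.98 = 0.204.
E = 0 − (0.0592/2) log Q = −(0.0592/2)(-0.690) = 0.0204 V.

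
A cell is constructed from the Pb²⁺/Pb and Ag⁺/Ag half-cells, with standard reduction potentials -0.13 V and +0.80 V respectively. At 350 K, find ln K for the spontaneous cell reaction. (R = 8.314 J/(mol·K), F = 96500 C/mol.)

E°_cell = +0.80 − (-0.13) = 0.93 V, with n = 2 electrons transferred.
At equilibrium E = 0, so the Nernst equation gives ln K = nFE°/RT = (2)(96500)(0.93)/((8.314)(350)) = 61.68.

ln K = 61.7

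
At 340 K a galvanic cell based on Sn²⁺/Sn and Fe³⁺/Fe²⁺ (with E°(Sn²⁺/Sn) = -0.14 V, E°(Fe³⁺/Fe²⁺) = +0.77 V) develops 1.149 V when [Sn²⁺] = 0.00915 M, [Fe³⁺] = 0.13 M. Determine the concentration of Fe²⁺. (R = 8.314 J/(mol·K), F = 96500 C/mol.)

From the Nernst equation, ln Q = nF(E° − E)/RT = 2×96500×(0.91 − 1.149)/(8.314×340) = -16.318, so Q = 8.19 × 10^-8.
With Q = [Sn²⁺]·[Fe²⁺]^2/[Fe³⁺]^2 and the known concentrations, [Fe²⁺]^2 in the numerator gives [Fe²⁺] = 3.9 × 10^-4 M.

3.9 × 10^-4 M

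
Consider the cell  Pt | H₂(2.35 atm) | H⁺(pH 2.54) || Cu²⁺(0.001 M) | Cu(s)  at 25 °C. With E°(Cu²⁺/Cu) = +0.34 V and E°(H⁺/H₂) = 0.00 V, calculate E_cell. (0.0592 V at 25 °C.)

The Cu²⁺/Cu couple is the cathode, so E°_cell = 0.34 V; n = 2.
[H⁺] = 10^(−2.54) = 0.0029 M, and Q = [H⁺]^2 / ([Cu²⁺]·P(H₂)) = 0.00354.
E = E° − (0.0592/2) log Q = 0.34 − (0.0592/2)(-2.451) = 0.413 V.

0.41 V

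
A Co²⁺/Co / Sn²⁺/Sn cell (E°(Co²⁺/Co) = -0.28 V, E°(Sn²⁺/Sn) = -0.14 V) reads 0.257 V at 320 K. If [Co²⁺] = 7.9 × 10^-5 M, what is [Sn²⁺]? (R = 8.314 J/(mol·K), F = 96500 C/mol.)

From the Nernst equation, ln Q = nF(E° − E)/RT = 2×96500×(0.14 − 0.257)/(8.314×320) = -8.488, so Q = 2.06 × 10^-4.
With Q = [Co²⁺]/[Sn²⁺] and the known concentrations, [Sn²⁺] in the denominator gives [Sn²⁺] = 0.38 M.

0.38 M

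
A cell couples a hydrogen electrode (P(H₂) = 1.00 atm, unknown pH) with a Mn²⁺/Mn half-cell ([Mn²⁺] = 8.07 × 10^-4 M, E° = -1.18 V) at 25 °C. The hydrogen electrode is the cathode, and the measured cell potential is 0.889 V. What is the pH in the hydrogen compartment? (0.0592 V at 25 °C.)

pH = 6.46

E°_cell = 1.18 V and n = 2.
log Q = n(E° − E)/0.0592 = 2×(1.18 − 0.889)/0.0592 = 9.831.
With Q = [Mn²⁺]·P(H₂) / [H⁺]^2, solving for [H⁺] gives log[H⁺] = -6.462, so pH = 6.46.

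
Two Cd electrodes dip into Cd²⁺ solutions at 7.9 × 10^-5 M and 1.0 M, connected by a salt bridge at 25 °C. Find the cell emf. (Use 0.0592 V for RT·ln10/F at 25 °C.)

0.12 V

Both half-cells are Cd²⁺/Cd, so E°_cell = 0. The concentrated side is the cathode; the cell reaction moves Cd²⁺ from high to low concentration with n = 2.
Q = [Cd²⁺]_dilute/[Cd²⁺]_conc = 7.9 × 10^-5/1.0 = 7.9 × 10^-5.
E = 0 − (0.0592/2) log Q = −(0.0592/2)(-4.102) = 0.1214 V.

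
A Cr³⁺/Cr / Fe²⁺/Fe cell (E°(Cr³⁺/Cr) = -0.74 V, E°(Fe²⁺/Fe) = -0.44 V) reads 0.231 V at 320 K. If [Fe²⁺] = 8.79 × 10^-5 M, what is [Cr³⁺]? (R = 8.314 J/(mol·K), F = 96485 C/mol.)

0.0015 M

From the Nernst equation, ln Q = nF(E° − E)/RT = 6×96485×(0.30 − 0.231)/(8.314×320) = 15.014, so Q = 3.32 × 10^6.
With Q = [Cr³⁺]^2/[Fe²⁺]^3 and the known concentrations, [Cr³⁺]^2 in the numerator gives [Cr³⁺] = 0.0015 M.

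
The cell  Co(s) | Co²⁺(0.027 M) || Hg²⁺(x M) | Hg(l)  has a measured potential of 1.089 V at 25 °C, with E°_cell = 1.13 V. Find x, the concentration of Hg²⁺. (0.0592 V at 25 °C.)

0.0011 M

From the Nernst equation, log Q = n(E° − E)/0.0592 = 2(1.13 − 1.089)/0.0592 = 1.385, so Q = 24.3.
With Q = [Co²⁺]/[Hg²⁺] and the known concentrations, [Hg²⁺] in the denominator gives [Hg²⁺] = 0.0011 M.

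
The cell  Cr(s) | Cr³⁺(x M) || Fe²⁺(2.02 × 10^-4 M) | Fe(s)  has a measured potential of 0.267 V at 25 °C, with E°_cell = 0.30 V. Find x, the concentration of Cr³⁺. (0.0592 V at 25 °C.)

From the Nernst equation, log Q = n(E° − E)/0.0592 = 6(0.30 − 0.267)/0.0592 = 3.345, so Q = 2210.
With Q = [Cr³⁺]^2/[Fe²⁺]^3 and the known concentrations, [Cr³⁺]^2 in the numerator gives [Cr³⁺] = 1.3 × 10^-4 M.

1.3 × 10^-4 M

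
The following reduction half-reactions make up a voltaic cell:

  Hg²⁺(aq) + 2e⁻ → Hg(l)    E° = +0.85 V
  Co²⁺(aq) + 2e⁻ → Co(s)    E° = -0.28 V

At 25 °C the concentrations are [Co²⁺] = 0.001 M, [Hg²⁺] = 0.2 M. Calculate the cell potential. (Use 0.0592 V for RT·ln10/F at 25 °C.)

The Hg²⁺/Hg couple has the higher reduction potential and acts as the cathode, so E°_cell = +0.85 − (-0.28) = 1.13 V.
Balancing electrons gives n = 2; the reaction quotient is Q = [Co²⁺]/[Hg²⁺] = 0.00500.
At 25 °C, E = E° − (0.0592/n) log Q = 1.13 − (0.0592/2)(-2.301) = 1.130 + 0.068 = 1.198 V.

1.20 V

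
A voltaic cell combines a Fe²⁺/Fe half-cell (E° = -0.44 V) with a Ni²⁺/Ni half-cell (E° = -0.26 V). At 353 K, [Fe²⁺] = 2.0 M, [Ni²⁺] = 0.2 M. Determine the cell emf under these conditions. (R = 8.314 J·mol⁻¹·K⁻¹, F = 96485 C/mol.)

0.145 V

The Ni²⁺/Ni couple has the higher reduction potential and acts as the cathode, so E°_cell = -0.26 − (-0.44) = 0.18 V.
Balancing electrons gives n = 2; the reaction quotient is Q = [Fe²⁺]/[Ni²⁺] = 10.0.
E = E° − (RT/nF) ln Q = 0.18 − (8.314×353)/(2×96485) × (2.303) = 0.180 − 0.035 = 0.145 V.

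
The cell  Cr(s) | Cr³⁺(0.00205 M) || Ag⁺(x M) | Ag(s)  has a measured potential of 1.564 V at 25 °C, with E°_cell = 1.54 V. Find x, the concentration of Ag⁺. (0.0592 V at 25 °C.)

From the Nernst equation, log Q = n(E° − E)/0.0592 = 3(1.54 − 1.564)/0.0592 = -1.216, so Q = 0.0608.
With Q = [Cr³⁺]/[Ag⁺]^3 and the known concentrations, [Ag⁺]^3 in the denominator gives [Ag⁺] = 0.32 M.

0.32 M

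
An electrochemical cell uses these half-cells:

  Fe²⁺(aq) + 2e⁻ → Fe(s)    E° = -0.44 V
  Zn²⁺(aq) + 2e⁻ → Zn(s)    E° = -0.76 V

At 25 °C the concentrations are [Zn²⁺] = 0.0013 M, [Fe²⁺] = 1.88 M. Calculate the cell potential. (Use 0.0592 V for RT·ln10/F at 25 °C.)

0.414 V

The Fe²⁺/Fe couple has the higher reduction potential and acts as the cathode, so E°_cell = -0.44 − (-0.76) = 0.32 V.
Balancing electrons gives n = 2; the reaction quotient is Q = [Zn²⁺]/[Fe²⁺] = 6.91 × 10^-4.
At 25 °C, E = E° − (0.0592/n) log Q = 0.32 − (0.0592/2)(-3.160) = 0.320 + 0.094 = 0.414 V.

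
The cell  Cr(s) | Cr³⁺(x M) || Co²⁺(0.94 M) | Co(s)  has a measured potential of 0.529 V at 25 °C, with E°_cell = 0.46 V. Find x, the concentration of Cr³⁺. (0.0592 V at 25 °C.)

2.9 × 10^-4 M

From the Nernst equation, log Q = n(E° − E)/0.0592 = 6(0.46 − 0.529)/0.0592 = -6.993, so Q = 1.02 × 10^-7.
With Q = [Cr³⁺]^2/[Co²⁺]^3 and the known concentrations, [Cr³⁺]^2 in the numerator gives [Cr³⁺] = 2.9 × 10^-4 M.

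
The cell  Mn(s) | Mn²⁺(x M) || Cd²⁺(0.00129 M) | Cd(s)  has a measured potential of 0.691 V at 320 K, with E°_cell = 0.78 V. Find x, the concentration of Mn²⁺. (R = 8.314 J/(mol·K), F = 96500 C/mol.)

0.82 M

From the Nernst equation, ln Q = nF(E° − E)/RT = 2×96500×(0.78 − 0.691)/(8.314×320) = 6.456, so Q = 637.
With Q = [Mn²⁺]/[Cd²⁺] and the known concentrations, [Mn²⁺] in the numerator gives [Mn²⁺] = 0.82 M.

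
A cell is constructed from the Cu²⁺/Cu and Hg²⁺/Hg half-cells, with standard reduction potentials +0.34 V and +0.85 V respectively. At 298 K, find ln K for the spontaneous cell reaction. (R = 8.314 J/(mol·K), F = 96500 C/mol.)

E°_cell = +0.85 − (+0.34) = 0.51 V, with n = 2 electrons transferred.
At equilibrium E = 0, so the Nernst equation gives ln K = nFE°/RT = (2)(96500)(0.51)/((8.314)(298)) = 39.73.

ln K = 39.7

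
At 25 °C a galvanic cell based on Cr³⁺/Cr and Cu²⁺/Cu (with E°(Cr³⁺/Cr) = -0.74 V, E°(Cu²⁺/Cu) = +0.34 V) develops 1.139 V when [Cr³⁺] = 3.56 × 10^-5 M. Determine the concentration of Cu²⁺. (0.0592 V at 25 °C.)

From the Nernst equation, log Q = n(E° − E)/0.0592 = 6(1.08 − 1.139)/0.0592 = -5.980, so Q = 1.05 × 10^-6.
With Q = [Cr³⁺]^2/[Cu²⁺]^3 and the known concentrations, [Cu²⁺]^3 in the denominator gives [Cu²⁺] = 0.11 M.

0.11 M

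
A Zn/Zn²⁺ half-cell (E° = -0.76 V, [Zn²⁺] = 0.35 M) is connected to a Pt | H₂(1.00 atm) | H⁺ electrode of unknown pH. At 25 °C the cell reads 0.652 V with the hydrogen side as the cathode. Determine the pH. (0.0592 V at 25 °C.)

E°_cell = 0.76 V and n = 2.
log Q = n(E° − E)/0.0592 = 2×(0.76 − 0.652)/0.0592 = 3.649.
With Q = [Zn²⁺]·P(H₂) / [H⁺]^2, solving for [H⁺] gives log[H⁺] = -2.052, so pH = 2.05.

pH = 2.05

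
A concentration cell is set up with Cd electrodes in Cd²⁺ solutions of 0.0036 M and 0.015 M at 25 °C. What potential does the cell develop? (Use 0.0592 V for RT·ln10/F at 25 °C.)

Both half-cells are Cd²⁺/Cd, so E°_cell = 0. The concentrated side is the cathode; the cell reaction moves Cd²⁺ from high to low concentration with n = 2.
Q = [Cd²⁺]_dilute/[Cd²⁺]_conc = 0.0036/0.015 = 0.240.
E = 0 − (0.0592/2) log Q = −(0.0592/2)(-0.620) = 0.0184 V.

0.018 V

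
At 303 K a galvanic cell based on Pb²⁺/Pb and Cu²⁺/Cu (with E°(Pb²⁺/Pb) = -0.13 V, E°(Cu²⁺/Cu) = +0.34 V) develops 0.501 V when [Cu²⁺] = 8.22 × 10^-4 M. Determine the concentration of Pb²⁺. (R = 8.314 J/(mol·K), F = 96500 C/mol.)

From the Nernst equation, ln Q = nF(E° − E)/RT = 2×96500×(0.47 − 0.501)/(8.314×303) = -2.375, so Q = 0.0930.
With Q = [Pb²⁺]/[Cu²⁺] and the known concentrations, [Pb²⁺] in the numerator gives [Pb²⁺] = 7.6 × 10^-5 M.

7.6 × 10^-5 M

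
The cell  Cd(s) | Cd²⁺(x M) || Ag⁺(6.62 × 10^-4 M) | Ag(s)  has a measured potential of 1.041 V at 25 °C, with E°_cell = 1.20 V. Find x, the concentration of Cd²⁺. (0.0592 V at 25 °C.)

0.1 M

From the Nernst equation, log Q = n(E° − E)/0.0592 = 2(1.20 − 1.041)/0.0592 = 5.372, so Q = 2.35 × 10^5.
With Q = [Cd²⁺]/[Ag⁺]^2 and the known concentrations, [Cd²⁺] in the numerator gives [Cd²⁺] = 0.1 M.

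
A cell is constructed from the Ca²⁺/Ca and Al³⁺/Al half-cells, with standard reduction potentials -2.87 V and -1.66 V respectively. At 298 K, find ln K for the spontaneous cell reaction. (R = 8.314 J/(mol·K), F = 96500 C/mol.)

E°_cell = -1.66 − (-2.87) = 1.21 V, with n = 6 electrons transferred.
At equilibrium E = 0, so the Nernst equation gives ln K = nFE°/RT = (6)(96500)(1.21)/((8.314)(298)) = 282.77.

ln K = 282.8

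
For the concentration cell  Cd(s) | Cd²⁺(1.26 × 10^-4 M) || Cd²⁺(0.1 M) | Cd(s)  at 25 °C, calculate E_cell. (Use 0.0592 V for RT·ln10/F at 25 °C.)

Both half-cells are Cd²⁺/Cd, so E°_cell = 0. The concentrated side is the cathode; the cell reaction moves Cd²⁺ from high to low concentration with n = 2.
Q = [Cd²⁺]_dilute/[Cd²⁺]_conc = 1.26 × 10^-4/0.1 = 0.00126.
E = 0 − (0.0592/2) log Q = −(0.0592/2)(-2.900) = 0.0858 V.

0.086 V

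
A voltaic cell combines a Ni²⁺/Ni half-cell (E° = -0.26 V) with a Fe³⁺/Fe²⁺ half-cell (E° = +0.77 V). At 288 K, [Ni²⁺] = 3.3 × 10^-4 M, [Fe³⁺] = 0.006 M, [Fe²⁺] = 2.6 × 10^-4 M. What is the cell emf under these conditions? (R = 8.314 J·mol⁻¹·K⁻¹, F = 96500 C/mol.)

The Fe³⁺/Fe²⁺ couple has the higher reduction potential and acts as the cathode, so E°_cell = +0.77 − (-0.26) = 1.03 V.
Balancing electrons gives n = 2; the reaction quotient is Q = [Ni²⁺]·[Fe²⁺]^2/[Fe³⁺]^2 = 6.2 × 10^-7.
E = E° − (RT/nF) ln Q = 1.03 − (8.314×288)/(2×96500) × (-14.294) = 1.030 + 0.177 = 1.207 V.

1.21 V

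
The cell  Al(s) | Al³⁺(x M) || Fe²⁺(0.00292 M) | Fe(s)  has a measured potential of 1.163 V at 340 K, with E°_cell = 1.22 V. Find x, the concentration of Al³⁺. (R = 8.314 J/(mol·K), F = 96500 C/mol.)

From the Nernst equation, ln Q = nF(E° − E)/RT = 6×96500×(1.22 − 1.163)/(8.314×340) = 11.675, so Q = 1.18 × 10^5.
With Q = [Al³⁺]^2/[Fe²⁺]^3 and the known concentrations, [Al³⁺]^2 in the numerator gives [Al³⁺] = 0.054 M.

0.054 M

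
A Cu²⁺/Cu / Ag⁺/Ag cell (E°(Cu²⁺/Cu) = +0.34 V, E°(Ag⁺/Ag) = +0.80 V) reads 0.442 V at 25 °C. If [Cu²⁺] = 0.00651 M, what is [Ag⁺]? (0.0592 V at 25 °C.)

0.04 M

From the Nernst equation, log Q = n(E° − E)/0.0592 = 2(0.46 − 0.442)/0.0592 = 0.608, so Q = 4.06.
With Q = [Cu²⁺]/[Ag⁺]^2 and the known concentrations, [Ag⁺]^2 in the denominator gives [Ag⁺] = 0.04 M.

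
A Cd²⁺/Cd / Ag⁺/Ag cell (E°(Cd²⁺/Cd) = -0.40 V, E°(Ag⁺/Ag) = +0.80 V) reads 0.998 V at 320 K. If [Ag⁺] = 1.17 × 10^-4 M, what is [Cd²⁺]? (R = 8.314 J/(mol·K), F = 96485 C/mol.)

0.032 M

From the Nernst equation, ln Q = nF(E° − E)/RT = 2×96485×(1.20 − 0.998)/(8.314×320) = 14.651, so Q = 2.31 × 10^6.
With Q = [Cd²⁺]/[Ag⁺]^2 and the known concentrations, [Cd²⁺] in the numerator gives [Cd²⁺] = 0.032 M.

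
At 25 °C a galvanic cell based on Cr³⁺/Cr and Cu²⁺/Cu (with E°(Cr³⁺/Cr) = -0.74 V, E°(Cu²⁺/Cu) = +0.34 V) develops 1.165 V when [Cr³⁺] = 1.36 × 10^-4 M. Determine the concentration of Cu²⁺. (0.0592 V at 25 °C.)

From the Nernst equation, log Q = n(E° − E)/0.0592 = 6(1.08 − 1.165)/0.0592 = -8.615, so Q = 2.43 × 10^-9.
With Q = [Cr³⁺]^2/[Cu²⁺]^3 and the known concentrations, [Cu²⁺]^3 in the denominator gives [Cu²⁺] = 2.0 M.

2.0 M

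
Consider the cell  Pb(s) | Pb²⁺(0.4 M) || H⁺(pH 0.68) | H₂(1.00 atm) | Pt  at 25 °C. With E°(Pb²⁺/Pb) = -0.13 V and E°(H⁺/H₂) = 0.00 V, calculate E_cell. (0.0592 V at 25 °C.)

0.10 V

The hydrogen couple is the cathode, so E°_cell = 0.13 V; n = 2.
[H⁺] = 10^(−0.68) = 0.21 M, and Q = [Pb²⁺]·P(H₂) / [H⁺]^2 = 9.16.
E = E° − (0.0592/2) log Q = 0.13 − (0.0592/2)(0.962) = 0.102 V.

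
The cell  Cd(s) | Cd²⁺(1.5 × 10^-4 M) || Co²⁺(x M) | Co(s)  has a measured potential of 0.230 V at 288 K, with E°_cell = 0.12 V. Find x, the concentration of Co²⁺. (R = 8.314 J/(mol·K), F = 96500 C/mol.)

1.1 M

From the Nernst equation, ln Q = nF(E° − E)/RT = 2×96500×(0.12 − 0.230)/(8.314×288) = -8.866, so Q = 1.41 × 10^-4.
With Q = [Cd²⁺]/[Co²⁺] and the known concentrations, [Co²⁺] in the denominator gives [Co²⁺] = 1.1 M.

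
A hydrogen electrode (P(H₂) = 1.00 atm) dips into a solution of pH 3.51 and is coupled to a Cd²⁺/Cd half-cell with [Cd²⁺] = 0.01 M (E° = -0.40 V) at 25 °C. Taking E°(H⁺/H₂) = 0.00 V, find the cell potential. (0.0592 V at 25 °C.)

The hydrogen couple is the cathode, so E°_cell = 0.40 V; n = 2.
[H⁺] = 10^(−3.51) = 3.1 × 10^-4 M, and Q = [Cd²⁺]·P(H₂) / [H⁺]^2 = 1.05 × 10^5.
E = E° − (0.0592/2) log Q = 0.40 − (0.0592/2)(5.020) = 0.251 V.

0.25 V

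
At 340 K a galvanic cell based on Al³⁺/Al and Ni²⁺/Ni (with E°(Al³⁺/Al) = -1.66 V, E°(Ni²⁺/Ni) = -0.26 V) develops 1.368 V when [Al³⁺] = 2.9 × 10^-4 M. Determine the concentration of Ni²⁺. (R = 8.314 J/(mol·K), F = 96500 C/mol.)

From the Nernst equation, ln Q = nF(E° − E)/RT = 6×96500×(1.40 − 1.368)/(8.314×340) = 6.555, so Q = 702.
With Q = [Al³⁺]^2/[Ni²⁺]^3 and the known concentrations, [Ni²⁺]^3 in the denominator gives [Ni²⁺] = 4.9 × 10^-4 M.

4.9 × 10^-4 M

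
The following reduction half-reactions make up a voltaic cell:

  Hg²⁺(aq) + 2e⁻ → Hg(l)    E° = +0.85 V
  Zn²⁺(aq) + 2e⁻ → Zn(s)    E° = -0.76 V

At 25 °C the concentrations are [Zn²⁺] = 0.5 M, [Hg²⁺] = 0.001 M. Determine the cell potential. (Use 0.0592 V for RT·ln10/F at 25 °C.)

The Hg²⁺/Hg couple has the higher reduction potential and acts as the cathode, so E°_cell = +0.85 − (-0.76) = 1.61 V.
Balancing electrons gives n = 2; the reaction quotient is Q = [Zn²⁺]/[Hg²⁺] = 500.
At 25 °C, E = E° − (0.0592/n) log Q = 1.61 − (0.0592/2)(2.699) = 1.610 − 0.080 = 1.530 V.

1.53 V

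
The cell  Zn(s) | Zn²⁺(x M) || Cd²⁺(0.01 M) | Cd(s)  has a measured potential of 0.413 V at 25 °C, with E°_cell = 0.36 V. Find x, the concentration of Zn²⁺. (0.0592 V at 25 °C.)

1.6 × 10^-4 M

From the Nernst equation, log Q = n(E° − E)/0.0592 = 2(0.36 − 0.413)/0.0592 = -1.791, so Q = 0.0162.
With Q = [Zn²⁺]/[Cd²⁺] and the known concentrations, [Zn²⁺] in the numerator gives [Zn²⁺] = 1.6 × 10^-4 M.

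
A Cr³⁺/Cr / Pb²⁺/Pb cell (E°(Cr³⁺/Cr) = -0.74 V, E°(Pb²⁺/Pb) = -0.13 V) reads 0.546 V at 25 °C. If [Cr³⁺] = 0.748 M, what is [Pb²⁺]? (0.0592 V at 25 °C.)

0.0057 M

From the Nernst equation, log Q = n(E° − E)/0.0592 = 6(0.61 − 0.546)/0.0592 = 6.486, so Q = 3.07 × 10^6.
With Q = [Cr³⁺]^2/[Pb²⁺]^3 and the known concentrations, [Pb²⁺]^3 in the denominator gives [Pb²⁺] = 0.0057 M.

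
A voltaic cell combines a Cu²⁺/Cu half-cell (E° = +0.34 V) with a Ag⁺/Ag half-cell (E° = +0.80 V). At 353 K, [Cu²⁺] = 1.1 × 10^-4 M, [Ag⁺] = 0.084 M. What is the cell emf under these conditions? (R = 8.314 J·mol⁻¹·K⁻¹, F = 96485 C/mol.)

The Ag⁺/Ag couple has the higher reduction potential and acts as the cathode, so E°_cell = +0.80 − (+0.34) = 0.46 V.
Balancing electrons gives n = 2; the reaction quotient is Q = [Cu²⁺]/[Ag⁺]^2 = 0.0156.
E = E° − (RT/nF) ln Q = 0.46 − (8.314×353)/(2×96485) × (-4.161) = 0.460 + 0.063 = 0.523 V.

0.523 V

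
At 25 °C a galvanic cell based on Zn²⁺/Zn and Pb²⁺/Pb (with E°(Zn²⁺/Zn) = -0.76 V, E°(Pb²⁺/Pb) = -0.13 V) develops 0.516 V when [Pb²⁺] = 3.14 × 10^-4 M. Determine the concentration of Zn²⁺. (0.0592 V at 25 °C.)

2.2 M

From the Nernst equation, log Q = n(E° − E)/0.0592 = 2(0.63 − 0.516)/0.0592 = 3.851, so Q = 7100.
With Q = [Zn²⁺]/[Pb²⁺] and the known concentrations, [Zn²⁺] in the numerator gives [Zn²⁺] = 2.2 M.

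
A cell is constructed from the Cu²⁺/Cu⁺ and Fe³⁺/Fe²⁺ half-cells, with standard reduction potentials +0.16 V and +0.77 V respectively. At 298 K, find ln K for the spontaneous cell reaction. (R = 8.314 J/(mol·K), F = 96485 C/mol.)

ln K = 23.8

E°_cell = +0.77 − (+0.16) = 0.61 V, with n = 1 electron transferred.
At equilibrium E = 0, so the Nernst equation gives ln K = nFE°/RT = (1)(96485)(0.61)/((8.314)(298)) = 23.76.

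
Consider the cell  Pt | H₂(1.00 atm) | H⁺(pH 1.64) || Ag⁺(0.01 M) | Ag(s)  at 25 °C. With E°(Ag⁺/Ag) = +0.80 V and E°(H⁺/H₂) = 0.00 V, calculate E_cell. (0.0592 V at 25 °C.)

The Ag⁺/Ag couple is the cathode, so E°_cell = 0.80 V; n = 2.
[H⁺] = 10^(−1.64) = 0.023 M, and Q = [H⁺]^2 / ([Ag⁺]^2·P(H₂)) = 5.25.
E = E° − (0.0592/2) log Q = 0.80 − (0.0592/2)(0.720) = 0.779 V.

0.78 V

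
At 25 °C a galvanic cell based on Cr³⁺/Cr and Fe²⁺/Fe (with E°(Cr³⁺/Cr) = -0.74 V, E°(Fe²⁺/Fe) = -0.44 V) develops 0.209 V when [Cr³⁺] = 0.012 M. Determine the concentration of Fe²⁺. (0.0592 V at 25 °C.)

4.4 × 10^-5 M

From the Nernst equation, log Q = n(E° − E)/0.0592 = 6(0.30 − 0.209)/0.0592 = 9.223, so Q = 1.67 × 10^9.
With Q = [Cr³⁺]^2/[Fe²⁺]^3 and the known concentrations, [Fe²⁺]^3 in the denominator gives [Fe²⁺] = 4.4 × 10^-5 M.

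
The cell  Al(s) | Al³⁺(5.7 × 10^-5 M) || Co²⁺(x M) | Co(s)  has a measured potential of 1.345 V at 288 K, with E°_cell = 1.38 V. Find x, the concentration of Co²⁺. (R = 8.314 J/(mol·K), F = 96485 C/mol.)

8.8 × 10^-5 M

From the Nernst equation, ln Q = nF(E° − E)/RT = 6×96485×(1.38 − 1.345)/(8.314×288) = 8.462, so Q = 4730.
With Q = [Al³⁺]^2/[Co²⁺]^3 and the known concentrations, [Co²⁺]^3 in the denominator gives [Co²⁺] = 8.8 × 10^-5 M.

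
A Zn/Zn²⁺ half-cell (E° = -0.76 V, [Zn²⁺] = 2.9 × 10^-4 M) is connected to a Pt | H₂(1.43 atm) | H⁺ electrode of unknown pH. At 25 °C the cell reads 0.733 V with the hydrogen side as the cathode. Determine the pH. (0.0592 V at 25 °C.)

pH = 2.15

E°_cell = 0.76 V and n = 2.
log Q = n(E° − E)/0.0592 = 2×(0.76 − 0.733)/0.0592 = 0.912.
With Q = [Zn²⁺]·P(H₂) / [H⁺]^2, solving for [H⁺] gives log[H⁺] = -2.147, so pH = 2.15.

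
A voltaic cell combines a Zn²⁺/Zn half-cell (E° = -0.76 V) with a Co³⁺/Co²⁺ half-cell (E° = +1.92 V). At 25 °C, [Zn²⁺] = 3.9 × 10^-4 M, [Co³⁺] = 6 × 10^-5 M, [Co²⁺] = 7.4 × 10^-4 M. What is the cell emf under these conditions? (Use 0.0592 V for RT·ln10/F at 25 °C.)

The Co³⁺/Co²⁺ couple has the higher reduction potential and acts as the cathode, so E°_cell = +1.92 − (-0.76) = 2.68 V.
Balancing electrons gives n = 2; the reaction quotient is Q = [Zn²⁺]·[Co²⁺]^2/[Co³⁺]^2 = 0.0593.
At 25 °C, E = E° − (0.0592/n) log Q = 2.68 − (0.0592/2)(-1.227) = 2.680 + 0.036 = 2.716 V.

2.72 V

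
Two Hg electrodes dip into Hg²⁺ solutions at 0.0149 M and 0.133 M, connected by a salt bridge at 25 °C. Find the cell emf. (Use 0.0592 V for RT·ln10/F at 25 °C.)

0.028 V

Both half-cells are Hg²⁺/Hg, so E°_cell = 0. The concentrated side is the cathode; the cell reaction moves Hg²⁺ from high to low concentration with n = 2.
Q = [Hg²⁺]_dilute/[Hg²⁺]_conc = 0.0149/0.133 = 0.112.
E = 0 − (0.0592/2) log Q = −(0.0592/2)(-0.951) = 0.0281 V.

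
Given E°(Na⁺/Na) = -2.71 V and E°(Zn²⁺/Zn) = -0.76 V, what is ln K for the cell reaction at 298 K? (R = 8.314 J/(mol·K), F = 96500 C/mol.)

ln K = 151.9

E°_cell = -0.76 − (-2.71) = 1.95 V, with n = 2 electrons transferred.
At equilibrium E = 0, so the Nernst equation gives ln K = nFE°/RT = (2)(96500)(1.95)/((8.314)(298)) = 151.90.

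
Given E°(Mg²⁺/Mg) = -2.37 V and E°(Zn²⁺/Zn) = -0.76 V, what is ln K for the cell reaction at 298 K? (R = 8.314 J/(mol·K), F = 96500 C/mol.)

E°_cell = -0.76 − (-2.37) = 1.61 V, with n = 2 electrons transferred.
At equilibrium E = 0, so the Nernst equation gives ln K = nFE°/RT = (2)(96500)(1.61)/((8.314)(298)) = 125.42.

ln K = 125.4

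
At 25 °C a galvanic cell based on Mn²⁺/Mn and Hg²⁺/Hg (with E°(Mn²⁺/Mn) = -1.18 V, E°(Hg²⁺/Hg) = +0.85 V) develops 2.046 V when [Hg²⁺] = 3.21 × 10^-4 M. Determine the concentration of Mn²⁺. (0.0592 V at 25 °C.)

From the Nernst equation, log Q = n(E° − E)/0.0592 = 2(2.03 − 2.046)/0.0592 = -0.541, so Q = 0.288.
With Q = [Mn²⁺]/[Hg²⁺] and the known concentrations, [Mn²⁺] in the numerator gives [Mn²⁺] = 9.2 × 10^-5 M.

9.2 × 10^-5 M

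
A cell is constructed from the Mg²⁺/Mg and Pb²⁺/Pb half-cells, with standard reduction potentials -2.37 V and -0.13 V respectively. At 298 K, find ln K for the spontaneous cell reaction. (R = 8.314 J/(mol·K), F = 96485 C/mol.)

E°_cell = -0.13 − (-2.37) = 2.24 V, with n = 2 electrons transferred.
At equilibrium E = 0, so the Nernst equation gives ln K = nFE°/RT = (2)(96485)(2.24)/((8.314)(298)) = 174.47.

ln K = 174.5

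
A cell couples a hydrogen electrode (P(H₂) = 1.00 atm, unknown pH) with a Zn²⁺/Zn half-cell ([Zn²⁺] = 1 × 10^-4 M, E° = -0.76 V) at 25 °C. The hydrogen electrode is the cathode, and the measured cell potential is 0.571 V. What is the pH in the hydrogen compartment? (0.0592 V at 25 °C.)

E°_cell = 0.76 V and n = 2.
log Q = n(E° − E)/0.0592 = 2×(0.76 − 0.571)/0.0592 = 6.385.
With Q = [Zn²⁺]·P(H₂) / [H⁺]^2, solving for [H⁺] gives log[H⁺] = -5.193, so pH = 5.19.

pH = 5.19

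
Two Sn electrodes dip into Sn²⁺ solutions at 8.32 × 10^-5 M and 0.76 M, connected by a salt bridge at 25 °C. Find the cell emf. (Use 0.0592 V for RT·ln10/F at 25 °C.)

Both half-cells are Sn²⁺/Sn, so E°_cell = 0. The concentrated side is the cathode; the cell reaction moves Sn²⁺ from high to low concentration with n = 2.
Q = [Sn²⁺]_dilute/[Sn²⁺]_conc = 8.32 × 10^-5/0.76 = 1.09 × 10^-4.
E = 0 − (0.0592/2) log Q = −(0.0592/2)(-3.961) = 0.1172 V.

0.12 V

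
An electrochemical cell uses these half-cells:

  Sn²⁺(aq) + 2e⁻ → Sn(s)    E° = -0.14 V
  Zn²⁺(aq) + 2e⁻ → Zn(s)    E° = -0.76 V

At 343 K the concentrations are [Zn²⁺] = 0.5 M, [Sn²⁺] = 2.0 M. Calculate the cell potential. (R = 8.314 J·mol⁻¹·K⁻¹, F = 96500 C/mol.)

The Sn²⁺/Sn couple has the higher reduction potential and acts as the cathode, so E°_cell = -0.14 − (-0.76) = 0.62 V.
Balancing electrons gives n = 2; the reaction quotient is Q = [Zn²⁺]/[Sn²⁺] = 0.250.
E = E° − (RT/nF) ln Q = 0.62 − (8.314×343)/(2×96500) × (-1.386) = 0.620 + 0.020 = 0.640 V.

0.640 V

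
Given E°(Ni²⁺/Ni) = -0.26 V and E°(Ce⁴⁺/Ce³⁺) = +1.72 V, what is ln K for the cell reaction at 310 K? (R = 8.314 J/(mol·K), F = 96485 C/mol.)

E°_cell = +1.72 − (-0.26) = 1.98 V, with n = 2 electrons transferred.
At equilibrium E = 0, so the Nernst equation gives ln K = nFE°/RT = (2)(96485)(1.98)/((8.314)(310)) = 148.25.

ln K = 148.2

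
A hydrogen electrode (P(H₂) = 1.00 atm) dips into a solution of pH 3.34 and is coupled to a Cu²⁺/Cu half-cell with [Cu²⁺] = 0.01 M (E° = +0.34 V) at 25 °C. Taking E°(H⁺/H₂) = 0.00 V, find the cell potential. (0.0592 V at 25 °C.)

0.48 V

The Cu²⁺/Cu couple is the cathode, so E°_cell = 0.34 V; n = 2.
[H⁺] = 10^(−3.34) = 4.6 × 10^-4 M, and Q = [H⁺]^2 / ([Cu²⁺]·P(H₂)) = 2.09 × 10^-5.
E = E° − (0.0592/2) log Q = 0.34 − (0.0592/2)(-4.680) = 0.479 V.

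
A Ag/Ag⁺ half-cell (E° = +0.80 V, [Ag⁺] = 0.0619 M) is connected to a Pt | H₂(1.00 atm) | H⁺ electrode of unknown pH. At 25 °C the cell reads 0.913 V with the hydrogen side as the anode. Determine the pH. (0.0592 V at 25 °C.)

pH = 3.12

E°_cell = 0.80 V and n = 2.
log Q = n(E° − E)/0.0592 = 2×(0.80 − 0.913)/0.0592 = -3.818.
With Q = [H⁺]^2 / ([Ag⁺]^2·P(H₂)), solving for [H⁺] gives log[H⁺] = -3.117, so pH = 3.12.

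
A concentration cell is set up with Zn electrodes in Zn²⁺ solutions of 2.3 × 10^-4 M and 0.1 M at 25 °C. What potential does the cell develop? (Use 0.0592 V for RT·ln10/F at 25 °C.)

Both half-cells are Zn²⁺/Zn, so E°_cell = 0. The concentrated side is the cathode; the cell reaction moves Zn²⁺ from high to low concentration with n = 2.
Q = [Zn²⁺]_dilute/[Zn²⁺]_conc = 2.3 × 10^-4/0.1 = 0.00230.
E = 0 − (0.0592/2) log Q = −(0.0592/2)(-2.638) = 0.0781 V.

0.078 V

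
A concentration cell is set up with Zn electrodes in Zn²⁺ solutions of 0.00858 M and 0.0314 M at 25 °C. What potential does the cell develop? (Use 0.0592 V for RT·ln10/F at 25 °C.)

0.017 V

Both half-cells are Zn²⁺/Zn, so E°_cell = 0. The concentrated side is the cathode; the cell reaction moves Zn²⁺ from high to low concentration with n = 2.
Q = [Zn²⁺]_dilute/[Zn²⁺]_conc = 0.00858/0.0314 = 0.273.
E = 0 − (0.0592/2) log Q = −(0.0592/2)(-0.563) = 0.0167 V.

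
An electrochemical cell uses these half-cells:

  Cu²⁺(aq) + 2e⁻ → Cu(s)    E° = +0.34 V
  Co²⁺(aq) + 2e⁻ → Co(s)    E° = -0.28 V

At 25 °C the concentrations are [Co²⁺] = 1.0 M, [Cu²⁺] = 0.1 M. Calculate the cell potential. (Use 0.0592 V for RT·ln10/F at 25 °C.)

The Cu²⁺/Cu couple has the higher reduction potential and acts as the cathode, so E°_cell = +0.34 − (-0.28) = 0.62 V.
Balancing electrons gives n = 2; the reaction quotient is Q = [Co²⁺]/[Cu²⁺] = 10.0.
At 25 °C, E = E° − (0.0592/n) log Q = 0.62 − (0.0592/2)(1.000) = 0.620 − 0.030 = 0.590 V.

0.590 V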